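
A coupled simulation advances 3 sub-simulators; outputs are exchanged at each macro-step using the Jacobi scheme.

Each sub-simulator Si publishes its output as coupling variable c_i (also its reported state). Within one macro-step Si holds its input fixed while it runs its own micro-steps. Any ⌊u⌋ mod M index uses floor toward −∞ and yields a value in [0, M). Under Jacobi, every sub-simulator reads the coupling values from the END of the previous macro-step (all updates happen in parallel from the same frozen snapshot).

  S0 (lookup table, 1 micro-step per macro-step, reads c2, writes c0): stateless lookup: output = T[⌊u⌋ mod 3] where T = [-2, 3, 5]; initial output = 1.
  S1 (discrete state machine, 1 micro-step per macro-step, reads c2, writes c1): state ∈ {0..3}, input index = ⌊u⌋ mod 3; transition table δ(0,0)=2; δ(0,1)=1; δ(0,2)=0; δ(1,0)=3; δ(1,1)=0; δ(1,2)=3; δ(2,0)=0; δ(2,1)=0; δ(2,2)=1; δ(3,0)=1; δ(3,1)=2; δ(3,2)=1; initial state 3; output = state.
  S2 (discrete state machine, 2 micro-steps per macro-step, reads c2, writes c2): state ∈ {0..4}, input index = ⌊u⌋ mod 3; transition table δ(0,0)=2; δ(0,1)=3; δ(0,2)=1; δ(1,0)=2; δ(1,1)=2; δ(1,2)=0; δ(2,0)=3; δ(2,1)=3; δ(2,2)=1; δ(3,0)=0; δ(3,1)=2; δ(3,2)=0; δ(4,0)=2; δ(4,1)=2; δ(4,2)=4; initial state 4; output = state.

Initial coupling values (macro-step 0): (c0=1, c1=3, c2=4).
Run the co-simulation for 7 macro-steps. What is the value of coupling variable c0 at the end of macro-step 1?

c0 at macro-step 1 = 3

macro 1: S0 reads c2=4 → after 1×micro: 3; S1 reads c2=4 → after 1×micro: 2; S2 reads c2=4 → after 2×micro: 3 ⇒ (c0=3, c1=2, c2=3)
macro 2: S0 reads c2=3 → after 1×micro: -2; S1 reads c2=3 → after 1×micro: 0; S2 reads c2=3 → after 2×micro: 2 ⇒ (c0=-2, c1=0, c2=2)
macro 3: S0 reads c2=2 → after 1×micro: 5; S1 reads c2=2 → after 1×micro: 0; S2 reads c2=2 → after 2×micro: 0 ⇒ (c0=5, c1=0, c2=0)
macro 4: S0 reads c2=0 → after 1×micro: -2; S1 reads c2=0 → after 1×micro: 2; S2 reads c2=0 → after 2×micro: 3 ⇒ (c0=-2, c1=2, c2=3)
macro 5: S0 reads c2=3 → after 1×micro: -2; S1 reads c2=3 → after 1×micro: 0; S2 reads c2=3 → after 2×micro: 2 ⇒ (c0=-2, c1=0, c2=2)
macro 6: S0 reads c2=2 → after 1×micro: 5; S1 reads c2=2 → after 1×micro: 0; S2 reads c2=2 → after 2×micro: 0 ⇒ (c0=5, c1=0, c2=0)
macro 7: S0 reads c2=0 → after 1×micro: -2; S1 reads c2=0 → after 1×micro: 2; S2 reads c2=0 → after 2×micro: 3 ⇒ (c0=-2, c1=2, c2=3)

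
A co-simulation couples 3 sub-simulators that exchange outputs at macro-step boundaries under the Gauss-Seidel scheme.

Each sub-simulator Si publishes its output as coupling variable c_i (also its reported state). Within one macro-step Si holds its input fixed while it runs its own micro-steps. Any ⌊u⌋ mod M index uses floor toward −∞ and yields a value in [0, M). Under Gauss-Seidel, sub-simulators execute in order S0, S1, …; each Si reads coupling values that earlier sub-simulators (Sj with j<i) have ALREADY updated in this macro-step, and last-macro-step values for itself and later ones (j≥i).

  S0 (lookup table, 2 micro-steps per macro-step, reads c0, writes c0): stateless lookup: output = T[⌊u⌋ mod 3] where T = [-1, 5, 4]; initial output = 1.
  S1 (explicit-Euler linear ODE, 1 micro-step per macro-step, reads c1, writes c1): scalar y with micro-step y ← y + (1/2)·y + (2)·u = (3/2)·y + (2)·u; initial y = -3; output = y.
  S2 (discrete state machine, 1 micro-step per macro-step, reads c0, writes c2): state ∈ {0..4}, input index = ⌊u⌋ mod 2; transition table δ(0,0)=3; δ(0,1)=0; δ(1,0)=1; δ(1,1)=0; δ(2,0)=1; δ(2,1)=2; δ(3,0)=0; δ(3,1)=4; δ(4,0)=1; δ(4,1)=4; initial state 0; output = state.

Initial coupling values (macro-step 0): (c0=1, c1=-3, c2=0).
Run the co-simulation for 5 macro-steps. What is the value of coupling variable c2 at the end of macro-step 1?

c2 at macro-step 1 = 0

macro 1: S0 reads c0=1 → after 2×micro: 5; S1 reads c1=-3 → after 1×micro: -21/2; S2 reads c0=5 → after 1×micro: 0 ⇒ (c0=5, c1=-21/2, c2=0)
macro 2: S0 reads c0=5 → after 2×micro: 4; S1 reads c1=-21/2 → after 1×micro: -147/4; S2 reads c0=4 → after 1×micro: 3 ⇒ (c0=4, c1=-147/4, c2=3)
macro 3: S0 reads c0=4 → after 2×micro: 5; S1 reads c1=-147/4 → after 1×micro: -1029/8; S2 reads c0=5 → after 1×micro: 4 ⇒ (c0=5, c1=-1029/8, c2=4)
macro 4: S0 reads c0=5 → after 2×micro: 4; S1 reads c1=-1029/8 → after 1×micro: -7203/16; S2 reads c0=4 → after 1×micro: 1 ⇒ (c0=4, c1=-7203/16, c2=1)
macro 5: S0 reads c0=4 → after 2×micro: 5; S1 reads c1=-7203/16 → after 1×micro: -50421/32; S2 reads c0=5 → after 1×micro: 0 ⇒ (c0=5, c1=-50421/32, c2=0)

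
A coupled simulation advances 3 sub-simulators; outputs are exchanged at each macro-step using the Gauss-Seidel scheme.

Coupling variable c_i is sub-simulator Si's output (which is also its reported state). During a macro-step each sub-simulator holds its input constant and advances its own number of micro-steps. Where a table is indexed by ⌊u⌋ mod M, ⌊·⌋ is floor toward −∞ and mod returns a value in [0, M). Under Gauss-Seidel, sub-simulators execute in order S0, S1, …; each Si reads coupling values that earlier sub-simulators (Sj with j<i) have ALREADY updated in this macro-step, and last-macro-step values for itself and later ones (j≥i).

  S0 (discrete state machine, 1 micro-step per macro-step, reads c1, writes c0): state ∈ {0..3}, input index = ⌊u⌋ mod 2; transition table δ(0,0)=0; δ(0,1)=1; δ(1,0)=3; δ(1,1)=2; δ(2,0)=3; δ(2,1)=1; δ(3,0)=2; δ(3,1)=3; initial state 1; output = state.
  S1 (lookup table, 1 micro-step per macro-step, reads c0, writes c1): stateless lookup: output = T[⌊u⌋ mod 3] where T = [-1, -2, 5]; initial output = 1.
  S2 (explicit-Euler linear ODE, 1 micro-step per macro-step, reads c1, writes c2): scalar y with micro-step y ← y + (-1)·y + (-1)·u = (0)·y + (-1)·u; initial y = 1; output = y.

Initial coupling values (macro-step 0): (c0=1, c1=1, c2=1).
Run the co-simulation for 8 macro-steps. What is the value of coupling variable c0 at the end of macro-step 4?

c0 at macro-step 4 = 3

macro 1: S0 reads c1=1 → after 1×micro: 2; S1 reads c0=2 → after 1×micro: 5; S2 reads c1=5 → after 1×micro: -5 ⇒ (c0=2, c1=5, c2=-5)
macro 2: S0 reads c1=5 → after 1×micro: 1; S1 reads c0=1 → after 1×micro: -2; S2 reads c1=-2 → after 1×micro: 2 ⇒ (c0=1, c1=-2, c2=2)
macro 3: S0 reads c1=-2 → after 1×micro: 3; S1 reads c0=3 → after 1×micro: -1; S2 reads c1=-1 → after 1×micro: 1 ⇒ (c0=3, c1=-1, c2=1)
macro 4: S0 reads c1=-1 → after 1×micro: 3; S1 reads c0=3 → after 1×micro: -1; S2 reads c1=-1 → after 1×micro: 1 ⇒ (c0=3, c1=-1, c2=1)
macro 5: S0 reads c1=-1 → after 1×micro: 3; S1 reads c0=3 → after 1×micro: -1; S2 reads c1=-1 → after 1×micro: 1 ⇒ (c0=3, c1=-1, c2=1)
macro 6: S0 reads c1=-1 → after 1×micro: 3; S1 reads c0=3 → after 1×micro: -1; S2 reads c1=-1 → after 1×micro: 1 ⇒ (c0=3, c1=-1, c2=1)
macro 7: S0 reads c1=-1 → after 1×micro: 3; S1 reads c0=3 → after 1×micro: -1; S2 reads c1=-1 → after 1×micro: 1 ⇒ (c0=3, c1=-1, c2=1)
macro 8: S0 reads c1=-1 → after 1×micro: 3; S1 reads c0=3 → after 1×micro: -1; S2 reads c1=-1 → after 1×micro: 1 ⇒ (c0=3, c1=-1, c2=1)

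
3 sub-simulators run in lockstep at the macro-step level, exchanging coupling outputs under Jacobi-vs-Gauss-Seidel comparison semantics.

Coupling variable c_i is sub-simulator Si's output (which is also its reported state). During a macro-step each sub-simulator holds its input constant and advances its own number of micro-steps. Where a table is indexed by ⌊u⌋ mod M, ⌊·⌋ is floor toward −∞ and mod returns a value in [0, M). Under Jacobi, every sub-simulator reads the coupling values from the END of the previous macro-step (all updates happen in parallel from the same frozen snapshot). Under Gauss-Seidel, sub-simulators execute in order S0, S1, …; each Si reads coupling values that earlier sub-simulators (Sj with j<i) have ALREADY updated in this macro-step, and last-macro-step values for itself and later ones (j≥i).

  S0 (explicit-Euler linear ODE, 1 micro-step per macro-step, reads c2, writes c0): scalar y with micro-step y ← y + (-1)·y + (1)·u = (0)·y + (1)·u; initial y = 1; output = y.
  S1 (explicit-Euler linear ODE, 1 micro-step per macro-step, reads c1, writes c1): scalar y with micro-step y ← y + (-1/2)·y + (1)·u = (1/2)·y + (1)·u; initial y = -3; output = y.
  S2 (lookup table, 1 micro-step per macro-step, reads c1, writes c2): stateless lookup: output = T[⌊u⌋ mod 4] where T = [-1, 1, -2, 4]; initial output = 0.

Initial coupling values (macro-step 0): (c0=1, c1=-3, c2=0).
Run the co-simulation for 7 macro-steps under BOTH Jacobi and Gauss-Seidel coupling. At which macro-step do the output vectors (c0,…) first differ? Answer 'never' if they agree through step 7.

first divergence at macro-step: 1

[Jacobi] macro 1: S0 reads c2=0 → after 1×micro: 0; S1 reads c1=-3 → after 1×micro: -9/2; S2 reads c1=-3 → after 1×micro: 1 ⇒ (c0=0, c1=-9/2, c2=1)
[Jacobi] macro 2: S0 reads c2=1 → after 1×micro: 1; S1 reads c1=-9/2 → after 1×micro: -27/4; S2 reads c1=-9/2 → after 1×micro: 4 ⇒ (c0=1, c1=-27/4, c2=4)
[Jacobi] macro 3: S0 reads c2=4 → after 1×micro: 4; S1 reads c1=-27/4 → after 1×micro: -81/8; S2 reads c1=-27/4 → after 1×micro: 1 ⇒ (c0=4, c1=-81/8, c2=1)
[Jacobi] macro 4: S0 reads c2=1 → after 1×micro: 1; S1 reads c1=-81/8 → after 1×micro: -243/16; S2 reads c1=-81/8 → after 1×micro: 1 ⇒ (c0=1, c1=-243/16, c2=1)
[Jacobi] macro 5: S0 reads c2=1 → after 1×micro: 1; S1 reads c1=-243/16 → after 1×micro: -729/32; S2 reads c1=-243/16 → after 1×micro: -1 ⇒ (c0=1, c1=-729/32, c2=-1)
[Jacobi] macro 6: S0 reads c2=-1 → after 1×micro: -1; S1 reads c1=-729/32 → after 1×micro: -2187/64; S2 reads c1=-729/32 → after 1×micro: 1 ⇒ (c0=-1, c1=-2187/64, c2=1)
[Jacobi] macro 7: S0 reads c2=1 → after 1×micro: 1; S1 reads c1=-2187/64 → after 1×micro: -6561/128; S2 reads c1=-2187/64 → after 1×micro: 1 ⇒ (c0=1, c1=-6561/128, c2=1)
[Gauss-Seidel] macro 1: S0 reads c2=0 → after 1×micro: 0; S1 reads c1=-3 → after 1×micro: -9/2; S2 reads c1=-9/2 → after 1×micro: 4 ⇒ (c0=0, c1=-9/2, c2=4)
[Gauss-Seidel] macro 2: S0 reads c2=4 → after 1×micro: 4; S1 reads c1=-9/2 → after 1×micro: -27/4; S2 reads c1=-27/4 → after 1×micro: 1 ⇒ (c0=4, c1=-27/4, c2=1)
[Gauss-Seidel] macro 3: S0 reads c2=1 → after 1×micro: 1; S1 reads c1=-27/4 → after 1×micro: -81/8; S2 reads c1=-81/8 → after 1×micro: 1 ⇒ (c0=1, c1=-81/8, c2=1)
[Gauss-Seidel] macro 4: S0 reads c2=1 → after 1×micro: 1; S1 reads c1=-81/8 → after 1×micro: -243/16; S2 reads c1=-243/16 → after 1×micro: -1 ⇒ (c0=1, c1=-243/16, c2=-1)
[Gauss-Seidel] macro 5: S0 reads c2=-1 → after 1×micro: -1; S1 reads c1=-243/16 → after 1×micro: -729/32; S2 reads c1=-729/32 → after 1×micro: 1 ⇒ (c0=-1, c1=-729/32, c2=1)
[Gauss-Seidel] macro 6: S0 reads c2=1 → after 1×micro: 1; S1 reads c1=-729/32 → after 1×micro: -2187/64; S2 reads c1=-2187/64 → after 1×micro: 1 ⇒ (c0=1, c1=-2187/64, c2=1)
[Gauss-Seidel] macro 7: S0 reads c2=1 → after 1×micro: 1; S1 reads c1=-2187/64 → after 1×micro: -6561/128; S2 reads c1=-6561/128 → after 1×micro: -1 ⇒ (c0=1, c1=-6561/128, c2=-1)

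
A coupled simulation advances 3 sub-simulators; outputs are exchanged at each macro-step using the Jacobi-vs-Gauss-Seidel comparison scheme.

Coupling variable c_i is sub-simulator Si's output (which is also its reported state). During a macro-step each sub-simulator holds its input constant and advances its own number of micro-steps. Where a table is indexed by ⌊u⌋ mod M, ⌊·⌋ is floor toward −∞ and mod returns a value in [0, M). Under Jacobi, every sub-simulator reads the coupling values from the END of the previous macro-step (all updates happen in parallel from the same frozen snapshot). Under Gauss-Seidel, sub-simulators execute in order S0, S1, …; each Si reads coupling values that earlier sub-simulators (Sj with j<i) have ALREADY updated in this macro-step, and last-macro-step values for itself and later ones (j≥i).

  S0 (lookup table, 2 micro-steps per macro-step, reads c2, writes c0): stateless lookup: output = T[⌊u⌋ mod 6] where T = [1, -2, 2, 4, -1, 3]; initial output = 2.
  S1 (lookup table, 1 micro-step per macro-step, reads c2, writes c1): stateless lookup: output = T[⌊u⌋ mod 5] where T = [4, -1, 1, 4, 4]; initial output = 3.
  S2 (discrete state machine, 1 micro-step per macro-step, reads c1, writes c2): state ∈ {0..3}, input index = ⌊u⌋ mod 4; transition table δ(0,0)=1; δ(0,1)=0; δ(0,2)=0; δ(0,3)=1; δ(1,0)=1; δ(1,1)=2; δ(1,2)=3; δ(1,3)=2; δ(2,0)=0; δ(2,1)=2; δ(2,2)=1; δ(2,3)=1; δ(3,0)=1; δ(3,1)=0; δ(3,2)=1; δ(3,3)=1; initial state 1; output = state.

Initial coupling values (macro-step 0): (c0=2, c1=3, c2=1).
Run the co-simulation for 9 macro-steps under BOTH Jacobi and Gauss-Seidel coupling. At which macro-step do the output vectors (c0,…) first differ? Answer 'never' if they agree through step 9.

[Jacobi] macro 1: S0 reads c2=1 → after 2×micro: -2; S1 reads c2=1 → after 1×micro: -1; S2 reads c1=3 → after 1×micro: 2 ⇒ (c0=-2, c1=-1, c2=2)
[Jacobi] macro 2: S0 reads c2=2 → after 2×micro: 2; S1 reads c2=2 → after 1×micro: 1; S2 reads c1=-1 → after 1×micro: 1 ⇒ (c0=2, c1=1, c2=1)
[Jacobi] macro 3: S0 reads c2=1 → after 2×micro: -2; S1 reads c2=1 → after 1×micro: -1; S2 reads c1=1 → after 1×micro: 2 ⇒ (c0=-2, c1=-1, c2=2)
[Jacobi] macro 4: S0 reads c2=2 → after 2×micro: 2; S1 reads c2=2 → after 1×micro: 1; S2 reads c1=-1 → after 1×micro: 1 ⇒ (c0=2, c1=1, c2=1)
[Jacobi] macro 5: S0 reads c2=1 → after 2×micro: -2; S1 reads c2=1 → after 1×micro: -1; S2 reads c1=1 → after 1×micro: 2 ⇒ (c0=-2, c1=-1, c2=2)
[Jacobi] macro 6: S0 reads c2=2 → after 2×micro: 2; S1 reads c2=2 → after 1×micro: 1; S2 reads c1=-1 → after 1×micro: 1 ⇒ (c0=2, c1=1, c2=1)
[Jacobi] macro 7: S0 reads c2=1 → after 2×micro: -2; S1 reads c2=1 → after 1×micro: -1; S2 reads c1=1 → after 1×micro: 2 ⇒ (c0=-2, c1=-1, c2=2)
[Jacobi] macro 8: S0 reads c2=2 → after 2×micro: 2; S1 reads c2=2 → after 1×micro: 1; S2 reads c1=-1 → after 1×micro: 1 ⇒ (c0=2, c1=1, c2=1)
[Jacobi] macro 9: S0 reads c2=1 → after 2×micro: -2; S1 reads c2=1 → after 1×micro: -1; S2 reads c1=1 → after 1×micro: 2 ⇒ (c0=-2, c1=-1, c2=2)
[Gauss-Seidel] macro 1: S0 reads c2=1 → after 2×micro: -2; S1 reads c2=1 → after 1×micro: -1; S2 reads c1=-1 → after 1×micro: 2 ⇒ (c0=-2, c1=-1, c2=2)
[Gauss-Seidel] macro 2: S0 reads c2=2 → after 2×micro: 2; S1 reads c2=2 → after 1×micro: 1; S2 reads c1=1 → after 1×micro: 2 ⇒ (c0=2, c1=1, c2=2)
[Gauss-Seidel] macro 3: S0 reads c2=2 → after 2×micro: 2; S1 reads c2=2 → after 1×micro: 1; S2 reads c1=1 → after 1×micro: 2 ⇒ (c0=2, c1=1, c2=2)
[Gauss-Seidel] macro 4: S0 reads c2=2 → after 2×micro: 2; S1 reads c2=2 → after 1×micro: 1; S2 reads c1=1 → after 1×micro: 2 ⇒ (c0=2, c1=1, c2=2)
[Gauss-Seidel] macro 5: S0 reads c2=2 → after 2×micro: 2; S1 reads c2=2 → after 1×micro: 1; S2 reads c1=1 → after 1×micro: 2 ⇒ (c0=2, c1=1, c2=2)
[Gauss-Seidel] macro 6: S0 reads c2=2 → after 2×micro: 2; S1 reads c2=2 → after 1×micro: 1; S2 reads c1=1 → after 1×micro: 2 ⇒ (c0=2, c1=1, c2=2)
[Gauss-Seidel] macro 7: S0 reads c2=2 → after 2×micro: 2; S1 reads c2=2 → after 1×micro: 1; S2 reads c1=1 → after 1×micro: 2 ⇒ (c0=2, c1=1, c2=2)
[Gauss-Seidel] macro 8: S0 reads c2=2 → after 2×micro: 2; S1 reads c2=2 → after 1×micro: 1; S2 reads c1=1 → after 1×micro: 2 ⇒ (c0=2, c1=1, c2=2)
[Gauss-Seidel] macro 9: S0 reads c2=2 → after 2×micro: 2; S1 reads c2=2 → after 1×micro: 1; S2 reads c1=1 → after 1×micro: 2 ⇒ (c0=2, c1=1, c2=2)

first divergence at macro-step: 2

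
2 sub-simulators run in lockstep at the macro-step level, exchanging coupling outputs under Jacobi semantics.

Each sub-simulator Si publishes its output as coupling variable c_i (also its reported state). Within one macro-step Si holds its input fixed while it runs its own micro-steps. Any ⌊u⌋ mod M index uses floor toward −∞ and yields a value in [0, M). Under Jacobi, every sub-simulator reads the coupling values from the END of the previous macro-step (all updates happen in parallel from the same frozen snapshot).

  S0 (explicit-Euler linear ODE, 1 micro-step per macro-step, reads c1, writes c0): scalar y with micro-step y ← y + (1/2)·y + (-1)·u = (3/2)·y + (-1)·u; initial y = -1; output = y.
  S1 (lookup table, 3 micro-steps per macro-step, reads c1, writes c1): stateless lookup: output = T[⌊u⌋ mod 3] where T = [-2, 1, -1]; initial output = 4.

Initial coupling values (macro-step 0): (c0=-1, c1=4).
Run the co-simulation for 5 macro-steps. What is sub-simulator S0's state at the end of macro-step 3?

macro 1: S0 reads c1=4 → after 1×micro: -11/2; S1 reads c1=4 → after 3×micro: 1 ⇒ (c0=-11/2, c1=1)
macro 2: S0 reads c1=1 → after 1×micro: -37/4; S1 reads c1=1 → after 3×micro: 1 ⇒ (c0=-37/4, c1=1)
macro 3: S0 reads c1=1 → after 1×micro: -119/8; S1 reads c1=1 → after 3×micro: 1 ⇒ (c0=-119/8, c1=1)
macro 4: S0 reads c1=1 → after 1×micro: -373/16; S1 reads c1=1 → after 3×micro: 1 ⇒ (c0=-373/16, c1=1)
macro 5: S0 reads c1=1 → after 1×micro: -1151/32; S1 reads c1=1 → after 3×micro: 1 ⇒ (c0=-1151/32, c1=1)

S0 state at macro-step 3 = -119/8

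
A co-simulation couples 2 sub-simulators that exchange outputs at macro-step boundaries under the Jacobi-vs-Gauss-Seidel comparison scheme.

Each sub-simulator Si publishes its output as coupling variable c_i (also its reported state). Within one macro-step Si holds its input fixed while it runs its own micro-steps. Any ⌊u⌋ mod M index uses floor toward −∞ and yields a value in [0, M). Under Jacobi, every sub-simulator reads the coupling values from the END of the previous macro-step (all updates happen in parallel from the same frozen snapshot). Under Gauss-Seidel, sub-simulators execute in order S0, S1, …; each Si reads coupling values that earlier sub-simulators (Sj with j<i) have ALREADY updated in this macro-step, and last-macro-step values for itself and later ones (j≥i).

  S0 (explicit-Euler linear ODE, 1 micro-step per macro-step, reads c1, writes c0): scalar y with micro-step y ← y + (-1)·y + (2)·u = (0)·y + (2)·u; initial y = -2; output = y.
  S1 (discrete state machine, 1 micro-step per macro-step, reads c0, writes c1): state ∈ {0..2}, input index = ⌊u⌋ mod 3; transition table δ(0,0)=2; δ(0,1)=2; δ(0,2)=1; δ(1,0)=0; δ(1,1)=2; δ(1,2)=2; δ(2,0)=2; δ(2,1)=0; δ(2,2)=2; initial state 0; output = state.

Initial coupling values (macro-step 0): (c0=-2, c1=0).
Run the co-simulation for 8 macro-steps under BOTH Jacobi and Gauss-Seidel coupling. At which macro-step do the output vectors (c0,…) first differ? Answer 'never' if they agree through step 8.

[Jacobi] macro 1: S0 reads c1=0 → after 1×micro: 0; S1 reads c0=-2 → after 1×micro: 2 ⇒ (c0=0, c1=2)
[Jacobi] macro 2: S0 reads c1=2 → after 1×micro: 4; S1 reads c0=0 → after 1×micro: 2 ⇒ (c0=4, c1=2)
[Jacobi] macro 3: S0 reads c1=2 → after 1×micro: 4; S1 reads c0=4 → after 1×micro: 0 ⇒ (c0=4, c1=0)
[Jacobi] macro 4: S0 reads c1=0 → after 1×micro: 0; S1 reads c0=4 → after 1×micro: 2 ⇒ (c0=0, c1=2)
[Jacobi] macro 5: S0 reads c1=2 → after 1×micro: 4; S1 reads c0=0 → after 1×micro: 2 ⇒ (c0=4, c1=2)
[Jacobi] macro 6: S0 reads c1=2 → after 1×micro: 4; S1 reads c0=4 → after 1×micro: 0 ⇒ (c0=4, c1=0)
[Jacobi] macro 7: S0 reads c1=0 → after 1×micro: 0; S1 reads c0=4 → after 1×micro: 2 ⇒ (c0=0, c1=2)
[Jacobi] macro 8: S0 reads c1=2 → after 1×micro: 4; S1 reads c0=0 → after 1×micro: 2 ⇒ (c0=4, c1=2)
[Gauss-Seidel] macro 1: S0 reads c1=0 → after 1×micro: 0; S1 reads c0=0 → after 1×micro: 2 ⇒ (c0=0, c1=2)
[Gauss-Seidel] macro 2: S0 reads c1=2 → after 1×micro: 4; S1 reads c0=4 → after 1×micro: 0 ⇒ (c0=4, c1=0)
[Gauss-Seidel] macro 3: S0 reads c1=0 → after 1×micro: 0; S1 reads c0=0 → after 1×micro: 2 ⇒ (c0=0, c1=2)
[Gauss-Seidel] macro 4: S0 reads c1=2 → after 1×micro: 4; S1 reads c0=4 → after 1×micro: 0 ⇒ (c0=4, c1=0)
[Gauss-Seidel] macro 5: S0 reads c1=0 → after 1×micro: 0; S1 reads c0=0 → after 1×micro: 2 ⇒ (c0=0, c1=2)
[Gauss-Seidel] macro 6: S0 reads c1=2 → after 1×micro: 4; S1 reads c0=4 → after 1×micro: 0 ⇒ (c0=4, c1=0)
[Gauss-Seidel] macro 7: S0 reads c1=0 → after 1×micro: 0; S1 reads c0=0 → after 1×micro: 2 ⇒ (c0=0, c1=2)
[Gauss-Seidel] macro 8: S0 reads c1=2 → after 1×micro: 4; S1 reads c0=4 → after 1×micro: 0 ⇒ (c0=4, c1=0)

first divergence at macro-step: 2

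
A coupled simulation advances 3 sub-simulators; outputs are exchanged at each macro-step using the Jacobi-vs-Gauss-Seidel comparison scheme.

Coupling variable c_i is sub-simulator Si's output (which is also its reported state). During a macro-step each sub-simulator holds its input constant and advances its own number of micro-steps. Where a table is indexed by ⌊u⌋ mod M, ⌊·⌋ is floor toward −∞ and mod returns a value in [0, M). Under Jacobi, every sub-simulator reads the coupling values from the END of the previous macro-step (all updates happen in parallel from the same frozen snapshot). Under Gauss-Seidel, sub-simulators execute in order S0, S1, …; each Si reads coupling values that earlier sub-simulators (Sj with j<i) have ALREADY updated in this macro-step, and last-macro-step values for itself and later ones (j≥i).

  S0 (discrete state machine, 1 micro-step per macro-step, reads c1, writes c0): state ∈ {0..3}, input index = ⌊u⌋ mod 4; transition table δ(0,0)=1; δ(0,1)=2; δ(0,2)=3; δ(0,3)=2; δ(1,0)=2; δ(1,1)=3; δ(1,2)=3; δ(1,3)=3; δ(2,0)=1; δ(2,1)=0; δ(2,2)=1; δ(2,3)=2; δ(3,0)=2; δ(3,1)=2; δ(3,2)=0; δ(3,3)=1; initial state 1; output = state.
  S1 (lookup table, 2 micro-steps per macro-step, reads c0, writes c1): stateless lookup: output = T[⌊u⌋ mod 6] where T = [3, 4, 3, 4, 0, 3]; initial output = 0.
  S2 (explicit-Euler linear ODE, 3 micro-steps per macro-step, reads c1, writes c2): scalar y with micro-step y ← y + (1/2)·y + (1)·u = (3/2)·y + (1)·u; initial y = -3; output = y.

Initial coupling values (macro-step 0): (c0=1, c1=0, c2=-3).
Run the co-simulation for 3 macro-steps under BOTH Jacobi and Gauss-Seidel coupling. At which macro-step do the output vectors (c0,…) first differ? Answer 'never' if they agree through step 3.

first divergence at macro-step: 1

[Jacobi] macro 1: S0 reads c1=0 → after 1×micro: 2; S1 reads c0=1 → after 2×micro: 4; S2 reads c1=0 → after 3×micro: -81/8 ⇒ (c0=2, c1=4, c2=-81/8)
[Jacobi] macro 2: S0 reads c1=4 → after 1×micro: 1; S1 reads c0=2 → after 2×micro: 3; S2 reads c1=4 → after 3×micro: -971/64 ⇒ (c0=1, c1=3, c2=-971/64)
[Jacobi] macro 3: S0 reads c1=3 → after 1×micro: 3; S1 reads c0=1 → after 2×micro: 4; S2 reads c1=3 → after 3×micro: -18921/512 ⇒ (c0=3, c1=4, c2=-18921/512)
[Gauss-Seidel] macro 1: S0 reads c1=0 → after 1×micro: 2; S1 reads c0=2 → after 2×micro: 3; S2 reads c1=3 → after 3×micro: 33/8 ⇒ (c0=2, c1=3, c2=33/8)
[Gauss-Seidel] macro 2: S0 reads c1=3 → after 1×micro: 2; S1 reads c0=2 → after 2×micro: 3; S2 reads c1=3 → after 3×micro: 1803/64 ⇒ (c0=2, c1=3, c2=1803/64)
[Gauss-Seidel] macro 3: S0 reads c1=3 → after 1×micro: 2; S1 reads c0=2 → after 2×micro: 3; S2 reads c1=3 → after 3×micro: 55977/512 ⇒ (c0=2, c1=3, c2=55977/512)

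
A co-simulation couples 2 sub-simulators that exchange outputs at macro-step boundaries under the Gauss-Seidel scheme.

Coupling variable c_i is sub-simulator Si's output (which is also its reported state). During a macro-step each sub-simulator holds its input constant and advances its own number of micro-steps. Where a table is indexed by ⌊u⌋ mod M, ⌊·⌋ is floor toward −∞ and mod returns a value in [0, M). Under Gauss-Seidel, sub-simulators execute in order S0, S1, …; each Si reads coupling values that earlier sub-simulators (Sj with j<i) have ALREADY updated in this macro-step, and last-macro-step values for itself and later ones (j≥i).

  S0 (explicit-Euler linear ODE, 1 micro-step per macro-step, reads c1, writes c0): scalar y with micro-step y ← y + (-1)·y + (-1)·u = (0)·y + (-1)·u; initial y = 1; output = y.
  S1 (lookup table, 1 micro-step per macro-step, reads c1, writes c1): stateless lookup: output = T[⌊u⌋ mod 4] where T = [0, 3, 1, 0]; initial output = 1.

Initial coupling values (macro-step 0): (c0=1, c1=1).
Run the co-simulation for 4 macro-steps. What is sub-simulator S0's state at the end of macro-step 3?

macro 1: S0 reads c1=1 → after 1×micro: -1; S1 reads c1=1 → after 1×micro: 3 ⇒ (c0=-1, c1=3)
macro 2: S0 reads c1=3 → after 1×micro: -3; S1 reads c1=3 → after 1×micro: 0 ⇒ (c0=-3, c1=0)
macro 3: S0 reads c1=0 → after 1×micro: 0; S1 reads c1=0 → after 1×micro: 0 ⇒ (c0=0, c1=0)
macro 4: S0 reads c1=0 → after 1×micro: 0; S1 reads c1=0 → after 1×micro: 0 ⇒ (c0=0, c1=0)

S0 state at macro-step 3 = 0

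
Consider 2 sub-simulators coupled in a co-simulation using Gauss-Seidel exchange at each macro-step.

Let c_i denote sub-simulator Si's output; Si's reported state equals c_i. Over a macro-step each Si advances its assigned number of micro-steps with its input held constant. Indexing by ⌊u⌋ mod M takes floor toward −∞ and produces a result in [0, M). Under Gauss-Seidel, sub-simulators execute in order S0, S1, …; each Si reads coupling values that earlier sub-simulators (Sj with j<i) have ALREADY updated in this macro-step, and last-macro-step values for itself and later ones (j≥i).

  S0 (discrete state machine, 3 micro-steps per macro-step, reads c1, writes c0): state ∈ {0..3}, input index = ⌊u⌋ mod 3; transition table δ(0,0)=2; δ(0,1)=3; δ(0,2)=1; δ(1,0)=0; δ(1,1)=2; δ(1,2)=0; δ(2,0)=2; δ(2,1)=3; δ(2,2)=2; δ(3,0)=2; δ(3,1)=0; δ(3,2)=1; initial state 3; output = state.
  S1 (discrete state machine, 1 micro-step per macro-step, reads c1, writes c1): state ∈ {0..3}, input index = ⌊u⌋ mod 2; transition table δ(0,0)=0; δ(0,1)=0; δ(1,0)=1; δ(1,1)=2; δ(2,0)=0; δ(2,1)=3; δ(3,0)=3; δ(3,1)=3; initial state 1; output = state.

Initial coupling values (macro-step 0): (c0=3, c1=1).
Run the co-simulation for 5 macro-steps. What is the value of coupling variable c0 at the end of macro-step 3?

macro 1: S0 reads c1=1 → after 3×micro: 0; S1 reads c1=1 → after 1×micro: 2 ⇒ (c0=0, c1=2)
macro 2: S0 reads c1=2 → after 3×micro: 1; S1 reads c1=2 → after 1×micro: 0 ⇒ (c0=1, c1=0)
macro 3: S0 reads c1=0 → after 3×micro: 2; S1 reads c1=0 → after 1×micro: 0 ⇒ (c0=2, c1=0)
macro 4: S0 reads c1=0 → after 3×micro: 2; S1 reads c1=0 → after 1×micro: 0 ⇒ (c0=2, c1=0)
macro 5: S0 reads c1=0 → after 3×micro: 2; S1 reads c1=0 → after 1×micro: 0 ⇒ (c0=2, c1=0)

c0 at macro-step 3 = 2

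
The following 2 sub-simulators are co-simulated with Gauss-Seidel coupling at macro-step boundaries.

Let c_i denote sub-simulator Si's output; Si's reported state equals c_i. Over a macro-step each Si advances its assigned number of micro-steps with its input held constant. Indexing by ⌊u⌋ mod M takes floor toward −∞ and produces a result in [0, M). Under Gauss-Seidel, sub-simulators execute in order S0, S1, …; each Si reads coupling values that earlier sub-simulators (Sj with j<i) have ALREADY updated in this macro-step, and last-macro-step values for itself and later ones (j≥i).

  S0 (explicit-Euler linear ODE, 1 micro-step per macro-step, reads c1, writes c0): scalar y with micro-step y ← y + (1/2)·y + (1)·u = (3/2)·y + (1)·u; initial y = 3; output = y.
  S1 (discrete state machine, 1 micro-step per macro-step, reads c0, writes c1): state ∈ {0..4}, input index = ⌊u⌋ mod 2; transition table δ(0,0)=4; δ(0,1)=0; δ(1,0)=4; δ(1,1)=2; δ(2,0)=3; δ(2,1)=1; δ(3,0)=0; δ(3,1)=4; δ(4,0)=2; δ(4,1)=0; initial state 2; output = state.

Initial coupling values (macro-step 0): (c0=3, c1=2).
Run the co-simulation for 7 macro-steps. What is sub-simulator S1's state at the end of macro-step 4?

S1 state at macro-step 4 = 4

macro 1: S0 reads c1=2 → after 1×micro: 13/2; S1 reads c0=13/2 → after 1×micro: 3 ⇒ (c0=13/2, c1=3)
macro 2: S0 reads c1=3 → after 1×micro: 51/4; S1 reads c0=51/4 → after 1×micro: 0 ⇒ (c0=51/4, c1=0)
macro 3: S0 reads c1=0 → after 1×micro: 153/8; S1 reads c0=153/8 → after 1×micro: 0 ⇒ (c0=153/8, c1=0)
macro 4: S0 reads c1=0 → after 1×micro: 459/16; S1 reads c0=459/16 → after 1×micro: 4 ⇒ (c0=459/16, c1=4)
macro 5: S0 reads c1=4 → after 1×micro: 1505/32; S1 reads c0=1505/32 → after 1×micro: 0 ⇒ (c0=1505/32, c1=0)
macro 6: S0 reads c1=0 → after 1×micro: 4515/64; S1 reads c0=4515/64 → after 1×micro: 4 ⇒ (c0=4515/64, c1=4)
macro 7: S0 reads c1=4 → after 1×micro: 14057/128; S1 reads c0=14057/128 → after 1×micro: 0 ⇒ (c0=14057/128, c1=0)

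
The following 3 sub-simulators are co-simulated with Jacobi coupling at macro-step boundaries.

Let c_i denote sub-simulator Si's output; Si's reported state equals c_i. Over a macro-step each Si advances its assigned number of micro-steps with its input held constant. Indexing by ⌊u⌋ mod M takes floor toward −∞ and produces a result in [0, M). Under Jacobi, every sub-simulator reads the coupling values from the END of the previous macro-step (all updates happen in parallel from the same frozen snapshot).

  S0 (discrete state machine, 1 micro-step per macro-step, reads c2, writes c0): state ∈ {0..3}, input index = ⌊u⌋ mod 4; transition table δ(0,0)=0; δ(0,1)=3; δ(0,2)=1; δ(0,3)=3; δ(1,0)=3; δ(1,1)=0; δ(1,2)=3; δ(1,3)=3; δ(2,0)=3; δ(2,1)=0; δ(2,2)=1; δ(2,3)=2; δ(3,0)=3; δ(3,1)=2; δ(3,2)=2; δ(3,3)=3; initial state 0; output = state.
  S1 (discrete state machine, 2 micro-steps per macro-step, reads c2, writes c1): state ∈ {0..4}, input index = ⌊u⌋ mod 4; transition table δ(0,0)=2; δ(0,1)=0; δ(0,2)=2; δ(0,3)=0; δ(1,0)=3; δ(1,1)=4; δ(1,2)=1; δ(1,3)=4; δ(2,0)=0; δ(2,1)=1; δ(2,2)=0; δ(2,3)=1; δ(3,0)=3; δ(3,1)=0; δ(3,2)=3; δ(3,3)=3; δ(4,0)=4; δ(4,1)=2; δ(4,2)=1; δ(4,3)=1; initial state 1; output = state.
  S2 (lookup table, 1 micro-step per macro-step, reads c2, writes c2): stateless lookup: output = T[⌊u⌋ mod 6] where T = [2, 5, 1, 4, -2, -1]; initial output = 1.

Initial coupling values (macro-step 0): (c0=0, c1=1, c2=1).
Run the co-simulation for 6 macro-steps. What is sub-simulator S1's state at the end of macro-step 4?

macro 1: S0 reads c2=1 → after 1×micro: 3; S1 reads c2=1 → after 2×micro: 2; S2 reads c2=1 → after 1×micro: 5 ⇒ (c0=3, c1=2, c2=5)
macro 2: S0 reads c2=5 → after 1×micro: 2; S1 reads c2=5 → after 2×micro: 4; S2 reads c2=5 → after 1×micro: -1 ⇒ (c0=2, c1=4, c2=-1)
macro 3: S0 reads c2=-1 → after 1×micro: 2; S1 reads c2=-1 → after 2×micro: 4; S2 reads c2=-1 → after 1×micro: -1 ⇒ (c0=2, c1=4, c2=-1)
macro 4: S0 reads c2=-1 → after 1×micro: 2; S1 reads c2=-1 → after 2×micro: 4; S2 reads c2=-1 → after 1×micro: -1 ⇒ (c0=2, c1=4, c2=-1)
macro 5: S0 reads c2=-1 → after 1×micro: 2; S1 reads c2=-1 → after 2×micro: 4; S2 reads c2=-1 → after 1×micro: -1 ⇒ (c0=2, c1=4, c2=-1)
macro 6: S0 reads c2=-1 → after 1×micro: 2; S1 reads c2=-1 → after 2×micro: 4; S2 reads c2=-1 → after 1×micro: -1 ⇒ (c0=2, c1=4, c2=-1)

S1 state at macro-step 4 = 4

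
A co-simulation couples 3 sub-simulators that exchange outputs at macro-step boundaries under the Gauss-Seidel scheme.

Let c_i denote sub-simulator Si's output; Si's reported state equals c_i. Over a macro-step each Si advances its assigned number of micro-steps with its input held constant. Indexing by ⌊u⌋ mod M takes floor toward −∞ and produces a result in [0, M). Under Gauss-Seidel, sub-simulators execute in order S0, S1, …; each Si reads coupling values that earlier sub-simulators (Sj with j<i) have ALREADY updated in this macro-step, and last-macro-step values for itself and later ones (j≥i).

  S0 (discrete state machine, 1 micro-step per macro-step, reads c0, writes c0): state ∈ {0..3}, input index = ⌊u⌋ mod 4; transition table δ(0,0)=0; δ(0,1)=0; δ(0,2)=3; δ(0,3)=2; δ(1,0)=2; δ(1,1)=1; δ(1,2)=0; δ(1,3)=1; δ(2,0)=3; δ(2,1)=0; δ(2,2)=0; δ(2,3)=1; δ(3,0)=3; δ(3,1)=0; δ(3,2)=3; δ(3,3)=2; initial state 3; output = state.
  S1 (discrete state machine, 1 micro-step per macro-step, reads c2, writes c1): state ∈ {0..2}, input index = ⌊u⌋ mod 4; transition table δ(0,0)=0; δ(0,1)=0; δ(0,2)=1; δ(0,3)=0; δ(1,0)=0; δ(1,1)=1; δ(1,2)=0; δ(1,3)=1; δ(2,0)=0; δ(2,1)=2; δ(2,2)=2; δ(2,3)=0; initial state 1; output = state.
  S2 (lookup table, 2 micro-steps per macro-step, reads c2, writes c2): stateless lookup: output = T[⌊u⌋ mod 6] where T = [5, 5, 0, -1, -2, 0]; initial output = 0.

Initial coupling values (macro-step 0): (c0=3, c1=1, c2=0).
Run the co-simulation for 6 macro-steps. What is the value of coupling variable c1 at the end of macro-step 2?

macro 1: S0 reads c0=3 → after 1×micro: 2; S1 reads c2=0 → after 1×micro: 0; S2 reads c2=0 → after 2×micro: 5 ⇒ (c0=2, c1=0, c2=5)
macro 2: S0 reads c0=2 → after 1×micro: 0; S1 reads c2=5 → after 1×micro: 0; S2 reads c2=5 → after 2×micro: 0 ⇒ (c0=0, c1=0, c2=0)
macro 3: S0 reads c0=0 → after 1×micro: 0; S1 reads c2=0 → after 1×micro: 0; S2 reads c2=0 → after 2×micro: 5 ⇒ (c0=0, c1=0, c2=5)
macro 4: S0 reads c0=0 → after 1×micro: 0; S1 reads c2=5 → after 1×micro: 0; S2 reads c2=5 → after 2×micro: 0 ⇒ (c0=0, c1=0, c2=0)
macro 5: S0 reads c0=0 → after 1×micro: 0; S1 reads c2=0 → after 1×micro: 0; S2 reads c2=0 → after 2×micro: 5 ⇒ (c0=0, c1=0, c2=5)
macro 6: S0 reads c0=0 → after 1×micro: 0; S1 reads c2=5 → after 1×micro: 0; S2 reads c2=5 → after 2×micro: 0 ⇒ (c0=0, c1=0, c2=0)

c1 at macro-step 2 = 0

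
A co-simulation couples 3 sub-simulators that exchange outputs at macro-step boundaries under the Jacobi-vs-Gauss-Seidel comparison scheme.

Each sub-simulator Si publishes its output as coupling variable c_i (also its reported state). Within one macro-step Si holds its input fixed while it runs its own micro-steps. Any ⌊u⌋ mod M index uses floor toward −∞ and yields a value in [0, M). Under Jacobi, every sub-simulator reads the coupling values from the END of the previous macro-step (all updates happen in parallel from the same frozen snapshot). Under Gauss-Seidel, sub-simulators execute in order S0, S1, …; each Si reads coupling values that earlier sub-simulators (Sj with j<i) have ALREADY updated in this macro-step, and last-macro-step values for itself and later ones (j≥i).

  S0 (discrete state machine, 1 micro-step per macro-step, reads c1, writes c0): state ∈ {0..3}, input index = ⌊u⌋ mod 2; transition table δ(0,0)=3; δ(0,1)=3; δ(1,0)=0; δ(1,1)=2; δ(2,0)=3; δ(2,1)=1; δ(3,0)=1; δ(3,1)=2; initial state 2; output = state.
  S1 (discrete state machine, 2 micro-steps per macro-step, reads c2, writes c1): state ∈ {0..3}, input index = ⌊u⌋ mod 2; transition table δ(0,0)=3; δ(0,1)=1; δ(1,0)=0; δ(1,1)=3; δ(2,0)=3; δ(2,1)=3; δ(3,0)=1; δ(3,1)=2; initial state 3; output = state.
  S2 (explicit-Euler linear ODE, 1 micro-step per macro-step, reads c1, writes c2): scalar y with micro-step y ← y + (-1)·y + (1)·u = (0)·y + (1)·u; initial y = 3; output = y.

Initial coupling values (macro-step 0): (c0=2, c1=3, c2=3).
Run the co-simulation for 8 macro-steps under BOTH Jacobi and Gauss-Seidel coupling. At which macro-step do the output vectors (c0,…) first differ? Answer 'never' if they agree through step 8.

[Jacobi] macro 1: S0 reads c1=3 → after 1×micro: 1; S1 reads c2=3 → after 2×micro: 3; S2 reads c1=3 → after 1×micro: 3 ⇒ (c0=1, c1=3, c2=3)
[Jacobi] macro 2: S0 reads c1=3 → after 1×micro: 2; S1 reads c2=3 → after 2×micro: 3; S2 reads c1=3 → after 1×micro: 3 ⇒ (c0=2, c1=3, c2=3)
[Jacobi] macro 3: S0 reads c1=3 → after 1×micro: 1; S1 reads c2=3 → after 2×micro: 3; S2 reads c1=3 → after 1×micro: 3 ⇒ (c0=1, c1=3, c2=3)
[Jacobi] macro 4: S0 reads c1=3 → after 1×micro: 2; S1 reads c2=3 → after 2×micro: 3; S2 reads c1=3 → after 1×micro: 3 ⇒ (c0=2, c1=3, c2=3)
[Jacobi] macro 5: S0 reads c1=3 → after 1×micro: 1; S1 reads c2=3 → after 2×micro: 3; S2 reads c1=3 → after 1×micro: 3 ⇒ (c0=1, c1=3, c2=3)
[Jacobi] macro 6: S0 reads c1=3 → after 1×micro: 2; S1 reads c2=3 → after 2×micro: 3; S2 reads c1=3 → after 1×micro: 3 ⇒ (c0=2, c1=3, c2=3)
[Jacobi] macro 7: S0 reads c1=3 → after 1×micro: 1; S1 reads c2=3 → after 2×micro: 3; S2 reads c1=3 → after 1×micro: 3 ⇒ (c0=1, c1=3, c2=3)
[Jacobi] macro 8: S0 reads c1=3 → after 1×micro: 2; S1 reads c2=3 → after 2×micro: 3; S2 reads c1=3 → after 1×micro: 3 ⇒ (c0=2, c1=3, c2=3)
[Gauss-Seidel] macro 1: S0 reads c1=3 → after 1×micro: 1; S1 reads c2=3 → after 2×micro: 3; S2 reads c1=3 → after 1×micro: 3 ⇒ (c0=1, c1=3, c2=3)
[Gauss-Seidel] macro 2: S0 reads c1=3 → after 1×micro: 2; S1 reads c2=3 → after 2×micro: 3; S2 reads c1=3 → after 1×micro: 3 ⇒ (c0=2, c1=3, c2=3)
[Gauss-Seidel] macro 3: S0 reads c1=3 → after 1×micro: 1; S1 reads c2=3 → after 2×micro: 3; S2 reads c1=3 → after 1×micro: 3 ⇒ (c0=1, c1=3, c2=3)
[Gauss-Seidel] macro 4: S0 reads c1=3 → after 1×micro: 2; S1 reads c2=3 → after 2×micro: 3; S2 reads c1=3 → after 1×micro: 3 ⇒ (c0=2, c1=3, c2=3)
[Gauss-Seidel] macro 5: S0 reads c1=3 → after 1×micro: 1; S1 reads c2=3 → after 2×micro: 3; S2 reads c1=3 → after 1×micro: 3 ⇒ (c0=1, c1=3, c2=3)
[Gauss-Seidel] macro 6: S0 reads c1=3 → after 1×micro: 2; S1 reads c2=3 → after 2×micro: 3; S2 reads c1=3 → after 1×micro: 3 ⇒ (c0=2, c1=3, c2=3)
[Gauss-Seidel] macro 7: S0 reads c1=3 → after 1×micro: 1; S1 reads c2=3 → after 2×micro: 3; S2 reads c1=3 → after 1×micro: 3 ⇒ (c0=1, c1=3, c2=3)
[Gauss-Seidel] macro 8: S0 reads c1=3 → after 1×micro: 2; S1 reads c2=3 → after 2×micro: 3; S2 reads c1=3 → after 1×micro: 3 ⇒ (c0=2, c1=3, c2=3)

first divergence at macro-step: never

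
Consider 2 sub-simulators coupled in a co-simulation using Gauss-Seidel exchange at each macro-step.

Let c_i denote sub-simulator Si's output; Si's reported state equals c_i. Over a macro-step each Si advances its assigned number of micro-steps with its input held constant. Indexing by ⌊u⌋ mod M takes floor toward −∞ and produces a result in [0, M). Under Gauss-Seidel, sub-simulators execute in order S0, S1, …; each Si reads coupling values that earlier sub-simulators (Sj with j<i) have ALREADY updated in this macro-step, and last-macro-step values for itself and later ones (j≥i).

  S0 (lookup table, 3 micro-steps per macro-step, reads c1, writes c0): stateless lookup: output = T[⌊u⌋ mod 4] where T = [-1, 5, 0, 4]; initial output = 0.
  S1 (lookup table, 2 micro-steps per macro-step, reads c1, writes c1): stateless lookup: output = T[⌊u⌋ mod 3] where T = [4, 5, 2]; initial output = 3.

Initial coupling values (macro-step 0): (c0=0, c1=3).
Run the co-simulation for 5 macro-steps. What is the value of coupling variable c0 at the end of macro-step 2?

macro 1: S0 reads c1=3 → after 3×micro: 4; S1 reads c1=3 → after 2×micro: 4 ⇒ (c0=4, c1=4)
macro 2: S0 reads c1=4 → after 3×micro: -1; S1 reads c1=4 → after 2×micro: 5 ⇒ (c0=-1, c1=5)
macro 3: S0 reads c1=5 → after 3×micro: 5; S1 reads c1=5 → after 2×micro: 2 ⇒ (c0=5, c1=2)
macro 4: S0 reads c1=2 → after 3×micro: 0; S1 reads c1=2 → after 2×micro: 2 ⇒ (c0=0, c1=2)
macro 5: S0 reads c1=2 → after 3×micro: 0; S1 reads c1=2 → after 2×micro: 2 ⇒ (c0=0, c1=2)

c0 at macro-step 2 = -1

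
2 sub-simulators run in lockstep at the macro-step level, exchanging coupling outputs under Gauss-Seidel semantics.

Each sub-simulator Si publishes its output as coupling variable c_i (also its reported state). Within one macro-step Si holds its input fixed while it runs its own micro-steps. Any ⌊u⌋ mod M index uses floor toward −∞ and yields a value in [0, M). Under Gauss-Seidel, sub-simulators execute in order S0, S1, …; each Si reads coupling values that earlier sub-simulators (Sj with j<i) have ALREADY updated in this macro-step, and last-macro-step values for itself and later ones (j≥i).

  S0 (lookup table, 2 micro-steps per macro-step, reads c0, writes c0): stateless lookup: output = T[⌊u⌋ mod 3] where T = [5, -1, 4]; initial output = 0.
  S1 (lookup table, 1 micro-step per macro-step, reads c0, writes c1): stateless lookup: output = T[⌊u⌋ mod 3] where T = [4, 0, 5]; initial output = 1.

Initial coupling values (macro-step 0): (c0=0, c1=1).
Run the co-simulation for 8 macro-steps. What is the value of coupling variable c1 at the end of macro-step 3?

macro 1: S0 reads c0=0 → after 2×micro: 5; S1 reads c0=5 → after 1×micro: 5 ⇒ (c0=5, c1=5)
macro 2: S0 reads c0=5 → after 2×micro: 4; S1 reads c0=4 → after 1×micro: 0 ⇒ (c0=4, c1=0)
macro 3: S0 reads c0=4 → after 2×micro: -1; S1 reads c0=-1 → after 1×micro: 5 ⇒ (c0=-1, c1=5)
macro 4: S0 reads c0=-1 → after 2×micro: 4; S1 reads c0=4 → after 1×micro: 0 ⇒ (c0=4, c1=0)
macro 5: S0 reads c0=4 → after 2×micro: -1; S1 reads c0=-1 → after 1×micro: 5 ⇒ (c0=-1, c1=5)
macro 6: S0 reads c0=-1 → after 2×micro: 4; S1 reads c0=4 → after 1×micro: 0 ⇒ (c0=4, c1=0)
macro 7: S0 reads c0=4 → after 2×micro: -1; S1 reads c0=-1 → after 1×micro: 5 ⇒ (c0=-1, c1=5)
macro 8: S0 reads c0=-1 → after 2×micro: 4; S1 reads c0=4 → after 1×micro: 0 ⇒ (c0=4, c1=0)

c1 at macro-step 3 = 5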